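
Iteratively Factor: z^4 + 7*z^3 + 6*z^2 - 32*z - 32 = (z + 4)*(z^3 + 3*z^2 - 6*z - 8) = (z + 4)^2*(z^2 - z - 2) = (z + 1)*(z + 4)^2*(z - 2)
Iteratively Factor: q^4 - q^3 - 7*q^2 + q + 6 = (q - 3)*(q^3 + 2*q^2 - q - 2) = (q - 3)*(q + 2)*(q^2 - 1) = (q - 3)*(q + 1)*(q + 2)*(q - 1)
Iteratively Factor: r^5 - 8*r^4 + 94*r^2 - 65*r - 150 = (r - 5)*(r^4 - 3*r^3 - 15*r^2 + 19*r + 30) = (r - 5)*(r + 3)*(r^3 - 6*r^2 + 3*r + 10) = (r - 5)*(r - 2)*(r + 3)*(r^2 - 4*r - 5) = (r - 5)*(r - 2)*(r + 1)*(r + 3)*(r - 5)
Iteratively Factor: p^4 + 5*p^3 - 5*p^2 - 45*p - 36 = (p + 3)*(p^3 + 2*p^2 - 11*p - 12) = (p + 3)*(p + 4)*(p^2 - 2*p - 3) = (p - 3)*(p + 3)*(p + 4)*(p + 1)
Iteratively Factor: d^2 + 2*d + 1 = (d + 1)*(d + 1)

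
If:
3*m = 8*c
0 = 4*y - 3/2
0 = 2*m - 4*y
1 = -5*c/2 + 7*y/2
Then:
No Solution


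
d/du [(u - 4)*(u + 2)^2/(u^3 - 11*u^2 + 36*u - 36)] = (-11*u^4 + 96*u^3 - 192*u^2 - 352*u + 1008)/(u^6 - 22*u^5 + 193*u^4 - 864*u^3 + 2088*u^2 - 2592*u + 1296)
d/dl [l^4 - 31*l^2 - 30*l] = 4*l^3 - 62*l - 30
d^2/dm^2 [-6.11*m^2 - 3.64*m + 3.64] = -12.2200000000000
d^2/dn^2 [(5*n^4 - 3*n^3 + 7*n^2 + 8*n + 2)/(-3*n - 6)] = 2*(-15*n^4 - 77*n^3 - 102*n^2 + 36*n - 14)/(3*(n^3 + 6*n^2 + 12*n + 8))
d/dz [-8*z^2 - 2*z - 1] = -16*z - 2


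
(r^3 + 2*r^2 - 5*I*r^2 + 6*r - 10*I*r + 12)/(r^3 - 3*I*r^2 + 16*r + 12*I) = (r + 2)/(r + 2*I)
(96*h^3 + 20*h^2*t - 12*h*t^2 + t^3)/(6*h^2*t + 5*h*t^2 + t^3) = (48*h^2 - 14*h*t + t^2)/(t*(3*h + t))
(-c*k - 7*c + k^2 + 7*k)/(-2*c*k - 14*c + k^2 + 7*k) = (c - k)/(2*c - k)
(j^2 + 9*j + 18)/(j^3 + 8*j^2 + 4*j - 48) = (j + 3)/(j^2 + 2*j - 8)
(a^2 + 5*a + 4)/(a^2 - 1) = (a + 4)/(a - 1)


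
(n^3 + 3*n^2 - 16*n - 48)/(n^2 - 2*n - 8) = (n^2 + 7*n + 12)/(n + 2)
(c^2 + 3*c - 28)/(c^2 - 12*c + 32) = (c + 7)/(c - 8)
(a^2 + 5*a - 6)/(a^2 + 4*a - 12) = (a - 1)/(a - 2)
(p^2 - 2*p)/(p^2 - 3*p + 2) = p/(p - 1)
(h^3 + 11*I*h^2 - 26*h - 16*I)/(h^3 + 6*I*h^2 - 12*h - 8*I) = (h^2 + 9*I*h - 8)/(h^2 + 4*I*h - 4)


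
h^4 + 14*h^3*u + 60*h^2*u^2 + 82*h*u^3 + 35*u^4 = (h + u)^2*(h + 5*u)*(h + 7*u)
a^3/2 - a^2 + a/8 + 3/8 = (a/2 + 1/4)*(a - 3/2)*(a - 1)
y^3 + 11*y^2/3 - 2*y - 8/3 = (y - 1)*(y + 2/3)*(y + 4)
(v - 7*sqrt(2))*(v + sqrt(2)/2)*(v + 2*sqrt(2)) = v^3 - 9*sqrt(2)*v^2/2 - 33*v - 14*sqrt(2)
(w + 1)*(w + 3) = w^2 + 4*w + 3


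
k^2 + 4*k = k*(k + 4)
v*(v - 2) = v^2 - 2*v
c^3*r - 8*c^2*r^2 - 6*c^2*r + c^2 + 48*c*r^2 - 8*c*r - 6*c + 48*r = (c - 6)*(c - 8*r)*(c*r + 1)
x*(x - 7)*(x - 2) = x^3 - 9*x^2 + 14*x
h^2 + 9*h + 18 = (h + 3)*(h + 6)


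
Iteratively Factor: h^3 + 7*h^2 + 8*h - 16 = (h + 4)*(h^2 + 3*h - 4) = (h - 1)*(h + 4)*(h + 4)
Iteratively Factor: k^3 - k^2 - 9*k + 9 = (k - 1)*(k^2 - 9) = (k - 1)*(k + 3)*(k - 3)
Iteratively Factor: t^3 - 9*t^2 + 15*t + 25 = (t - 5)*(t^2 - 4*t - 5) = (t - 5)^2*(t + 1)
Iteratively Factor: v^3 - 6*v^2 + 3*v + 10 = (v + 1)*(v^2 - 7*v + 10) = (v - 2)*(v + 1)*(v - 5)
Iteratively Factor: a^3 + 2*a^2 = (a + 2)*(a^2) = a*(a + 2)*(a)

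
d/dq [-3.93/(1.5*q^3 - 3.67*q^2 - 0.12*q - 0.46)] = (17.685*q^2 - 28.8462*q - 0.4716)/(-1.5*q^3 + 3.67*q^2 + 0.12*q + 0.46)^2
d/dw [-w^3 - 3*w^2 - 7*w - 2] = -3*w^2 - 6*w - 7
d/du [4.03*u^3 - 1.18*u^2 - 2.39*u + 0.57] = 12.09*u^2 - 2.36*u - 2.39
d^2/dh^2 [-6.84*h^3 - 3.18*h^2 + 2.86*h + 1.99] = -41.04*h - 6.36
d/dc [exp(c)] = exp(c)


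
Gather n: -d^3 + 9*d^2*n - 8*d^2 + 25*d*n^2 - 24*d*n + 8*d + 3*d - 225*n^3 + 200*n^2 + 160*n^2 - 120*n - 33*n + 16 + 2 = -d^3 - 8*d^2 + 11*d - 225*n^3 + n^2*(25*d + 360) + n*(9*d^2 - 24*d - 153) + 18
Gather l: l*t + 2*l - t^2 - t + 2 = l*(t + 2) - t^2 - t + 2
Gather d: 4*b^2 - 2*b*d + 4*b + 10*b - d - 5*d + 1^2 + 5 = 4*b^2 + 14*b + d*(-2*b - 6) + 6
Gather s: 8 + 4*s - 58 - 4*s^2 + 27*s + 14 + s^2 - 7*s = -3*s^2 + 24*s - 36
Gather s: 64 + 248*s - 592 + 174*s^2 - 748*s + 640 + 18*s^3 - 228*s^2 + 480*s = 18*s^3 - 54*s^2 - 20*s + 112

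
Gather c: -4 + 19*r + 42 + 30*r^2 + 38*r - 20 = 30*r^2 + 57*r + 18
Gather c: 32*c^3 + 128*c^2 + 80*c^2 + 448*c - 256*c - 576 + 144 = 32*c^3 + 208*c^2 + 192*c - 432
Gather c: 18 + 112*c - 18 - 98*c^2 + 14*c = -98*c^2 + 126*c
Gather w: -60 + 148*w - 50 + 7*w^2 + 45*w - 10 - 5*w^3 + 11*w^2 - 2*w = -5*w^3 + 18*w^2 + 191*w - 120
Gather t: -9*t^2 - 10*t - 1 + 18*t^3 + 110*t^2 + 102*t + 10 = 18*t^3 + 101*t^2 + 92*t + 9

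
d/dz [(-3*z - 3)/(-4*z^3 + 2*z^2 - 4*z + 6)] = 3*(2*z^3 - z^2 + 2*z - 2*(z + 1)*(3*z^2 - z + 1) - 3)/(2*(2*z^3 - z^2 + 2*z - 3)^2)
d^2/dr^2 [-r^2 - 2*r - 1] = -2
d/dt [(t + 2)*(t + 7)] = 2*t + 9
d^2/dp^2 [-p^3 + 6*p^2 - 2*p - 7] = 12 - 6*p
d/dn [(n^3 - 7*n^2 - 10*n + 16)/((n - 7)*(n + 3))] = (n^4 - 8*n^3 - 25*n^2 + 262*n + 274)/(n^4 - 8*n^3 - 26*n^2 + 168*n + 441)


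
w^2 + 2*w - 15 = (w - 3)*(w + 5)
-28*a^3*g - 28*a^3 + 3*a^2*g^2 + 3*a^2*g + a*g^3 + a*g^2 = (-4*a + g)*(7*a + g)*(a*g + a)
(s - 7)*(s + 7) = s^2 - 49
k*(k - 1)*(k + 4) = k^3 + 3*k^2 - 4*k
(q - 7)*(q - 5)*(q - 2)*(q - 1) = q^4 - 15*q^3 + 73*q^2 - 129*q + 70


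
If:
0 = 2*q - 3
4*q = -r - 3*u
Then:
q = 3/2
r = -3*u - 6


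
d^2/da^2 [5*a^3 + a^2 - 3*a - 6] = 30*a + 2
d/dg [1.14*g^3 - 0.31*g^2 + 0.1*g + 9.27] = 3.42*g^2 - 0.62*g + 0.1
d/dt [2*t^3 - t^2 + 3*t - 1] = 6*t^2 - 2*t + 3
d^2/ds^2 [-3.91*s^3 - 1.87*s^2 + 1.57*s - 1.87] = -23.46*s - 3.74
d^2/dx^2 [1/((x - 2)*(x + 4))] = 2*((x - 2)^2 + (x - 2)*(x + 4) + (x + 4)^2)/((x - 2)^3*(x + 4)^3)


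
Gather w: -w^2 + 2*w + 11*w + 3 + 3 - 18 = -w^2 + 13*w - 12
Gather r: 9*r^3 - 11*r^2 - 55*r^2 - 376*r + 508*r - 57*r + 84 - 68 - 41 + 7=9*r^3 - 66*r^2 + 75*r - 18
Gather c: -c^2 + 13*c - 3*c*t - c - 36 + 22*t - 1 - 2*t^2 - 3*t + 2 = -c^2 + c*(12 - 3*t) - 2*t^2 + 19*t - 35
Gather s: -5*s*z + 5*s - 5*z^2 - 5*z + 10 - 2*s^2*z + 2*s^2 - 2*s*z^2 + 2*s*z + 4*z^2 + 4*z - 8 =s^2*(2 - 2*z) + s*(-2*z^2 - 3*z + 5) - z^2 - z + 2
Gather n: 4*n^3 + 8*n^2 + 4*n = 4*n^3 + 8*n^2 + 4*n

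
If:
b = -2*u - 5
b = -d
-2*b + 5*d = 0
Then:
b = 0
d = 0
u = -5/2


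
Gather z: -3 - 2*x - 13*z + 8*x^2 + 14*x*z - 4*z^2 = 8*x^2 - 2*x - 4*z^2 + z*(14*x - 13) - 3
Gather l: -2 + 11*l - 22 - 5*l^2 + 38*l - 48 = -5*l^2 + 49*l - 72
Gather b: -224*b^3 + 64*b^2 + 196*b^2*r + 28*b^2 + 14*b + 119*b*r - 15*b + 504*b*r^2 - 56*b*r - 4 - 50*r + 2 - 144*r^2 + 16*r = -224*b^3 + b^2*(196*r + 92) + b*(504*r^2 + 63*r - 1) - 144*r^2 - 34*r - 2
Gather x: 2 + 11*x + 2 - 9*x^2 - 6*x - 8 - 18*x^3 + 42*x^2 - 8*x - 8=-18*x^3 + 33*x^2 - 3*x - 12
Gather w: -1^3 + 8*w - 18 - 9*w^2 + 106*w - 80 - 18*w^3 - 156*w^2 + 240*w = -18*w^3 - 165*w^2 + 354*w - 99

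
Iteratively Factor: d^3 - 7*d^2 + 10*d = (d)*(d^2 - 7*d + 10) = d*(d - 5)*(d - 2)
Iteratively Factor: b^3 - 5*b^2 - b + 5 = (b - 1)*(b^2 - 4*b - 5) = (b - 5)*(b - 1)*(b + 1)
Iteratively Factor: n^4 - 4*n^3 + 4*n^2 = (n - 2)*(n^3 - 2*n^2) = n*(n - 2)*(n^2 - 2*n) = n*(n - 2)^2*(n)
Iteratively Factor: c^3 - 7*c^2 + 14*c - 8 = (c - 2)*(c^2 - 5*c + 4) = (c - 4)*(c - 2)*(c - 1)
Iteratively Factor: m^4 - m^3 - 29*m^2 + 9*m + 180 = (m + 4)*(m^3 - 5*m^2 - 9*m + 45) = (m + 3)*(m + 4)*(m^2 - 8*m + 15) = (m - 5)*(m + 3)*(m + 4)*(m - 3)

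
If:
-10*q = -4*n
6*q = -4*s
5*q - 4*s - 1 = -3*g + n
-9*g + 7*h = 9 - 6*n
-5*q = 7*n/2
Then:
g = 1/3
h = 12/7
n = 0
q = 0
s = 0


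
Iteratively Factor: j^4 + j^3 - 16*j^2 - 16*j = (j)*(j^3 + j^2 - 16*j - 16) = j*(j - 4)*(j^2 + 5*j + 4) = j*(j - 4)*(j + 1)*(j + 4)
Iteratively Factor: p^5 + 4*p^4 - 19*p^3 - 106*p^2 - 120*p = (p + 3)*(p^4 + p^3 - 22*p^2 - 40*p) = (p + 2)*(p + 3)*(p^3 - p^2 - 20*p) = (p - 5)*(p + 2)*(p + 3)*(p^2 + 4*p) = (p - 5)*(p + 2)*(p + 3)*(p + 4)*(p)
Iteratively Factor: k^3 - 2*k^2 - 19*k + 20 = (k - 1)*(k^2 - k - 20) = (k - 5)*(k - 1)*(k + 4)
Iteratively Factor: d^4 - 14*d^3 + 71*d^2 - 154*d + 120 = (d - 2)*(d^3 - 12*d^2 + 47*d - 60) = (d - 4)*(d - 2)*(d^2 - 8*d + 15) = (d - 4)*(d - 3)*(d - 2)*(d - 5)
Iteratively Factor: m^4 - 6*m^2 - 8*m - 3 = (m - 3)*(m^3 + 3*m^2 + 3*m + 1) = (m - 3)*(m + 1)*(m^2 + 2*m + 1) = (m - 3)*(m + 1)^2*(m + 1)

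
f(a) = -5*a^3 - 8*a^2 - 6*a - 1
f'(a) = -15*a^2 - 16*a - 6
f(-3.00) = 80.00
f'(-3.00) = -93.00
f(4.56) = -668.80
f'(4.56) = -390.86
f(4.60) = -684.56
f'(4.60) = -397.00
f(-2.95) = 75.44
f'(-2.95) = -89.34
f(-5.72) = 707.32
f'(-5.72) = -405.26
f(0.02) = -1.12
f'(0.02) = -6.33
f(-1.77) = 12.28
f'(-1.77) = -24.67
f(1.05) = -21.91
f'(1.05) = -39.34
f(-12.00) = 7559.00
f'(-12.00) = -1974.00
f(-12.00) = 7559.00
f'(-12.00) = -1974.00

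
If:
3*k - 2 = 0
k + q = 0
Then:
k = 2/3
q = -2/3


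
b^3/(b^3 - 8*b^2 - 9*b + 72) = b^3/(b^3 - 8*b^2 - 9*b + 72)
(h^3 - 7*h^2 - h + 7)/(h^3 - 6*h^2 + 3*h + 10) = (h^2 - 8*h + 7)/(h^2 - 7*h + 10)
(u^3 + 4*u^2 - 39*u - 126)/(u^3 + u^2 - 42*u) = (u + 3)/u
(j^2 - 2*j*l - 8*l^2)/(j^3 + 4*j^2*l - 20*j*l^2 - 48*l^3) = 1/(j + 6*l)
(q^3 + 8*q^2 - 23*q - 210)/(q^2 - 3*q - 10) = (q^2 + 13*q + 42)/(q + 2)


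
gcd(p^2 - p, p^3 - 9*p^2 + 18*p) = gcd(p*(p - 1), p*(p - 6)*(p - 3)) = p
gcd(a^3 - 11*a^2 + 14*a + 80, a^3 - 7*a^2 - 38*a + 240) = a^2 - 13*a + 40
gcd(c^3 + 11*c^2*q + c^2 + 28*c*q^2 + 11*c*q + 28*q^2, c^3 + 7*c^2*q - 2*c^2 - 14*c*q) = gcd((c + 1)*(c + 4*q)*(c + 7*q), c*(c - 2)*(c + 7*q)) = c + 7*q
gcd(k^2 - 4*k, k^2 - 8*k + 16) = k - 4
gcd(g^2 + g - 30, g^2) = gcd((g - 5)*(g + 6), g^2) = 1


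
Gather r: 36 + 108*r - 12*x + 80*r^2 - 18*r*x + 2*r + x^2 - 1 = 80*r^2 + r*(110 - 18*x) + x^2 - 12*x + 35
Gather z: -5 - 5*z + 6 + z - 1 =-4*z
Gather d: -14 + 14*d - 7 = 14*d - 21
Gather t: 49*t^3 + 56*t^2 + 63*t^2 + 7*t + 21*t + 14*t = 49*t^3 + 119*t^2 + 42*t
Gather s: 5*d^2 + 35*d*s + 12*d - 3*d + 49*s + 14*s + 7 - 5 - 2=5*d^2 + 9*d + s*(35*d + 63)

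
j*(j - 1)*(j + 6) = j^3 + 5*j^2 - 6*j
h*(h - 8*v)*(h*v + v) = h^3*v - 8*h^2*v^2 + h^2*v - 8*h*v^2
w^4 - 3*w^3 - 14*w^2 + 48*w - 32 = (w - 4)*(w - 2)*(w - 1)*(w + 4)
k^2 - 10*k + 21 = (k - 7)*(k - 3)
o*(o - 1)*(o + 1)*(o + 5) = o^4 + 5*o^3 - o^2 - 5*o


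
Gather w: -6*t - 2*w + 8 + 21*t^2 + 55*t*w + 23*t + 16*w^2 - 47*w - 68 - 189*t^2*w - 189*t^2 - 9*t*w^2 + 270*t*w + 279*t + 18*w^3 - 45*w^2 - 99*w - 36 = -168*t^2 + 296*t + 18*w^3 + w^2*(-9*t - 29) + w*(-189*t^2 + 325*t - 148) - 96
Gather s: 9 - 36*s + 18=27 - 36*s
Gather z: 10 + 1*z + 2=z + 12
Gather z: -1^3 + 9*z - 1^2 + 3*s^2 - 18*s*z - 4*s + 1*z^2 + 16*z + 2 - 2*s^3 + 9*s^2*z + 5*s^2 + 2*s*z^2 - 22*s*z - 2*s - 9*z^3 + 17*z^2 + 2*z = -2*s^3 + 8*s^2 - 6*s - 9*z^3 + z^2*(2*s + 18) + z*(9*s^2 - 40*s + 27)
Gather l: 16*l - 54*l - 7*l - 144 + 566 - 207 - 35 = 180 - 45*l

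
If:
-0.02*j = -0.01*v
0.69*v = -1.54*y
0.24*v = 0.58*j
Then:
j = 0.00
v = 0.00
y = 0.00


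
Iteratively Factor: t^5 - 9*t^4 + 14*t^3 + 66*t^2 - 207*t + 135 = (t - 3)*(t^4 - 6*t^3 - 4*t^2 + 54*t - 45) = (t - 3)*(t - 1)*(t^3 - 5*t^2 - 9*t + 45) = (t - 3)^2*(t - 1)*(t^2 - 2*t - 15) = (t - 3)^2*(t - 1)*(t + 3)*(t - 5)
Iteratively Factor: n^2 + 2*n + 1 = (n + 1)*(n + 1)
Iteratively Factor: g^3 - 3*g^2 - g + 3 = (g - 3)*(g^2 - 1) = (g - 3)*(g + 1)*(g - 1)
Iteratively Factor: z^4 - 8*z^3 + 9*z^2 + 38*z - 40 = (z - 5)*(z^3 - 3*z^2 - 6*z + 8) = (z - 5)*(z - 4)*(z^2 + z - 2) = (z - 5)*(z - 4)*(z - 1)*(z + 2)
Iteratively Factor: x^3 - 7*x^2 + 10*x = (x - 2)*(x^2 - 5*x) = x*(x - 2)*(x - 5)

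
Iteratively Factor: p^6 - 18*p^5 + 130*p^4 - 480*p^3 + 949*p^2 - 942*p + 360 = (p - 4)*(p^5 - 14*p^4 + 74*p^3 - 184*p^2 + 213*p - 90) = (p - 5)*(p - 4)*(p^4 - 9*p^3 + 29*p^2 - 39*p + 18) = (p - 5)*(p - 4)*(p - 2)*(p^3 - 7*p^2 + 15*p - 9) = (p - 5)*(p - 4)*(p - 3)*(p - 2)*(p^2 - 4*p + 3) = (p - 5)*(p - 4)*(p - 3)^2*(p - 2)*(p - 1)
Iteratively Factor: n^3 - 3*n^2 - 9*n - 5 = (n + 1)*(n^2 - 4*n - 5) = (n + 1)^2*(n - 5)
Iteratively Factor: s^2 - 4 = (s - 2)*(s + 2)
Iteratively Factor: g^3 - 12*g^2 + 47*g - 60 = (g - 4)*(g^2 - 8*g + 15) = (g - 4)*(g - 3)*(g - 5)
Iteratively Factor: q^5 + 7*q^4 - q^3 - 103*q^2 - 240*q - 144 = (q - 4)*(q^4 + 11*q^3 + 43*q^2 + 69*q + 36) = (q - 4)*(q + 3)*(q^3 + 8*q^2 + 19*q + 12) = (q - 4)*(q + 1)*(q + 3)*(q^2 + 7*q + 12) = (q - 4)*(q + 1)*(q + 3)^2*(q + 4)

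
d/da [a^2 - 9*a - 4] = 2*a - 9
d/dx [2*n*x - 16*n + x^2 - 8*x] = 2*n + 2*x - 8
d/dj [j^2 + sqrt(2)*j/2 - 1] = 2*j + sqrt(2)/2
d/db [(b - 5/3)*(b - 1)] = 2*b - 8/3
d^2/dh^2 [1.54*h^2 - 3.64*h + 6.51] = 3.08000000000000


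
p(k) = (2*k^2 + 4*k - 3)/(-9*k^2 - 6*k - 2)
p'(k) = (4*k + 4)/(-9*k^2 - 6*k - 2) + (18*k + 6)*(2*k^2 + 4*k - 3)/(-9*k^2 - 6*k - 2)^2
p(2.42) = -0.27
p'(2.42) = -0.01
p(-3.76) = -0.10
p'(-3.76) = 0.05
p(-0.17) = 2.92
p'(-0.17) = -9.60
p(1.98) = -0.26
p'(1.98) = -0.02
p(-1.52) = 0.33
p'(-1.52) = 0.66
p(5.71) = -0.26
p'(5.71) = 0.00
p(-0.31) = 4.03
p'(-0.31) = -4.43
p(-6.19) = -0.16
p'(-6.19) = 0.01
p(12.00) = -0.24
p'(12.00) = 0.00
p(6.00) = -0.26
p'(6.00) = 0.00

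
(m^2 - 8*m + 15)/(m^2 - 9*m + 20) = (m - 3)/(m - 4)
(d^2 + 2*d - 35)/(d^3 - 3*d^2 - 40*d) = (-d^2 - 2*d + 35)/(d*(-d^2 + 3*d + 40))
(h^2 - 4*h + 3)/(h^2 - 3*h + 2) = (h - 3)/(h - 2)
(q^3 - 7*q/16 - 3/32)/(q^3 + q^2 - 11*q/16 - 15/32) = (4*q + 1)/(4*q + 5)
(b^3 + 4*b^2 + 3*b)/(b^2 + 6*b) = (b^2 + 4*b + 3)/(b + 6)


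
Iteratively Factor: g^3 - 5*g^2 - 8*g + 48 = (g + 3)*(g^2 - 8*g + 16) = (g - 4)*(g + 3)*(g - 4)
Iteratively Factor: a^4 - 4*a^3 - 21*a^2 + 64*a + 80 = (a + 1)*(a^3 - 5*a^2 - 16*a + 80) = (a - 5)*(a + 1)*(a^2 - 16) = (a - 5)*(a + 1)*(a + 4)*(a - 4)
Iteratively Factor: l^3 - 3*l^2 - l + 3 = (l - 3)*(l^2 - 1) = (l - 3)*(l + 1)*(l - 1)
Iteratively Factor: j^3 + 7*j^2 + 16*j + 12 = (j + 2)*(j^2 + 5*j + 6) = (j + 2)^2*(j + 3)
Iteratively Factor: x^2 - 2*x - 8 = (x - 4)*(x + 2)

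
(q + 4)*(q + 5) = q^2 + 9*q + 20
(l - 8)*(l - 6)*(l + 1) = l^3 - 13*l^2 + 34*l + 48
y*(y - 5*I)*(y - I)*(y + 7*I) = y^4 + I*y^3 + 37*y^2 - 35*I*y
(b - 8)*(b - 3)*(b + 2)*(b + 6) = b^4 - 3*b^3 - 52*b^2 + 60*b + 288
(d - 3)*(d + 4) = d^2 + d - 12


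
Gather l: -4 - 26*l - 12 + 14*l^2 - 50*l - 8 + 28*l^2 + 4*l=42*l^2 - 72*l - 24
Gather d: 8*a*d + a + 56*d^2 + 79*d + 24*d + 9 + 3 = a + 56*d^2 + d*(8*a + 103) + 12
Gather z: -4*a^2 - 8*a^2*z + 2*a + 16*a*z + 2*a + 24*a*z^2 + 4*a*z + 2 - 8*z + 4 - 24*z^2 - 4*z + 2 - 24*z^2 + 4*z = -4*a^2 + 4*a + z^2*(24*a - 48) + z*(-8*a^2 + 20*a - 8) + 8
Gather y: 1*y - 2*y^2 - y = -2*y^2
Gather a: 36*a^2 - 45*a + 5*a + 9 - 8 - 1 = 36*a^2 - 40*a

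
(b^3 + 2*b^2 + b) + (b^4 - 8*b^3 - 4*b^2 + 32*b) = b^4 - 7*b^3 - 2*b^2 + 33*b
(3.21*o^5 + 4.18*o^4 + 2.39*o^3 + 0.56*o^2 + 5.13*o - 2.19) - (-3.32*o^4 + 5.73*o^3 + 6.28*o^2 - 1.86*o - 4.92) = 3.21*o^5 + 7.5*o^4 - 3.34*o^3 - 5.72*o^2 + 6.99*o + 2.73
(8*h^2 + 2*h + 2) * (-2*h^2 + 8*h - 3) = -16*h^4 + 60*h^3 - 12*h^2 + 10*h - 6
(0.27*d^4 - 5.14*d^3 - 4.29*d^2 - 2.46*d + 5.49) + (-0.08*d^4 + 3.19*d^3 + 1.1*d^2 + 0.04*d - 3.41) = 0.19*d^4 - 1.95*d^3 - 3.19*d^2 - 2.42*d + 2.08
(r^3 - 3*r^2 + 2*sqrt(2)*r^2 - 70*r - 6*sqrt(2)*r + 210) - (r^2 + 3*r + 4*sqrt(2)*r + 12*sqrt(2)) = r^3 - 4*r^2 + 2*sqrt(2)*r^2 - 73*r - 10*sqrt(2)*r - 12*sqrt(2) + 210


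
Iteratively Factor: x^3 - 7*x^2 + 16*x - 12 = (x - 3)*(x^2 - 4*x + 4) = (x - 3)*(x - 2)*(x - 2)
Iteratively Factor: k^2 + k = (k)*(k + 1)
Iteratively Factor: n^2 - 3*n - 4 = (n + 1)*(n - 4)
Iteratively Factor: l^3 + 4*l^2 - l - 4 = (l - 1)*(l^2 + 5*l + 4) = (l - 1)*(l + 1)*(l + 4)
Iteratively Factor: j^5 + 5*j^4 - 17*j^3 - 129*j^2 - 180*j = (j)*(j^4 + 5*j^3 - 17*j^2 - 129*j - 180) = j*(j - 5)*(j^3 + 10*j^2 + 33*j + 36) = j*(j - 5)*(j + 3)*(j^2 + 7*j + 12) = j*(j - 5)*(j + 3)*(j + 4)*(j + 3)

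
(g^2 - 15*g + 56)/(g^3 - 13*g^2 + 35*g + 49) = (g - 8)/(g^2 - 6*g - 7)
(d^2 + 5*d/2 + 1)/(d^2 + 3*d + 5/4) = 2*(d + 2)/(2*d + 5)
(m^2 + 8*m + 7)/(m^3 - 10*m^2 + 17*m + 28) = (m + 7)/(m^2 - 11*m + 28)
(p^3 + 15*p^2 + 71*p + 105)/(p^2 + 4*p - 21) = (p^2 + 8*p + 15)/(p - 3)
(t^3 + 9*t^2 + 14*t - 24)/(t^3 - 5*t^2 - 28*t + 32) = (t + 6)/(t - 8)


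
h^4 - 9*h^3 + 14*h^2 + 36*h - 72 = (h - 6)*(h - 3)*(h - 2)*(h + 2)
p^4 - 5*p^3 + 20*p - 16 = (p - 4)*(p - 2)*(p - 1)*(p + 2)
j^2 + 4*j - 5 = (j - 1)*(j + 5)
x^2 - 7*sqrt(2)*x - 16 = (x - 8*sqrt(2))*(x + sqrt(2))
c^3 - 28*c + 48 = (c - 4)*(c - 2)*(c + 6)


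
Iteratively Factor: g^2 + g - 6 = (g - 2)*(g + 3)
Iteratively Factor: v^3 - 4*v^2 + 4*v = (v - 2)*(v^2 - 2*v) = v*(v - 2)*(v - 2)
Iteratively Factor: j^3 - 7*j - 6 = (j + 2)*(j^2 - 2*j - 3) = (j - 3)*(j + 2)*(j + 1)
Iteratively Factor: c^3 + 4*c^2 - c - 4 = (c + 4)*(c^2 - 1) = (c + 1)*(c + 4)*(c - 1)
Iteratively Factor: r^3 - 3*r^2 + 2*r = (r - 2)*(r^2 - r) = (r - 2)*(r - 1)*(r)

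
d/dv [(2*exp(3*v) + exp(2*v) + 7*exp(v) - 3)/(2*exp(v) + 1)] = (8*exp(3*v) + 8*exp(2*v) + 2*exp(v) + 13)*exp(v)/(4*exp(2*v) + 4*exp(v) + 1)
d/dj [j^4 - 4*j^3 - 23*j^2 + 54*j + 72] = 4*j^3 - 12*j^2 - 46*j + 54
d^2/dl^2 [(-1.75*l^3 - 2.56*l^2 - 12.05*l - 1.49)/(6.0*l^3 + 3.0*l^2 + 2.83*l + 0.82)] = (-121.32*l^6 - 2424.51*l^5 - 1580.9472*l^4 - 36.42155*l^3 + 492.5901*l^2 + 138.882*l + 35.94805)/(216.0*l^9 + 324.0*l^8 + 467.64*l^7 + 421.2*l^6 + 309.1302*l^5 + 177.7617*l^4 + 76.539187*l^3 + 25.753494*l^2 + 5.708676*l + 0.551368)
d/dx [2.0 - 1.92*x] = -1.92000000000000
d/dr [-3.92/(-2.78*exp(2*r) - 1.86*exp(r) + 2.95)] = (-21.7952*exp(r) - 7.2912)*exp(r)/(2.78*exp(2*r) + 1.86*exp(r) - 2.95)^2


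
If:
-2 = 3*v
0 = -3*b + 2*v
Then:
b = -4/9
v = -2/3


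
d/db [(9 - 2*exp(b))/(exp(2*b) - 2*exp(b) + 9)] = 2*(exp(b) - 9)*exp(2*b)/(exp(4*b) - 4*exp(3*b) + 22*exp(2*b) - 36*exp(b) + 81)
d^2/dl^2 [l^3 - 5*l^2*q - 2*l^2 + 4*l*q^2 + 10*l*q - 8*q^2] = 6*l - 10*q - 4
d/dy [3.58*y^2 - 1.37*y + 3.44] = 7.16*y - 1.37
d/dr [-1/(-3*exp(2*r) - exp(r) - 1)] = (-6*exp(r) - 1)*exp(r)/(3*exp(2*r) + exp(r) + 1)^2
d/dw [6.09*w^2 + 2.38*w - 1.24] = 12.18*w + 2.38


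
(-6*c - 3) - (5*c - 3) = -11*c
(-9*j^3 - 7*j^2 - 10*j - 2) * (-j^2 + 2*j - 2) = 9*j^5 - 11*j^4 + 14*j^3 - 4*j^2 + 16*j + 4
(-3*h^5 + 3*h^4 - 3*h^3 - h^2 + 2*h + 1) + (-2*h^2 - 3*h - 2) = -3*h^5 + 3*h^4 - 3*h^3 - 3*h^2 - h - 1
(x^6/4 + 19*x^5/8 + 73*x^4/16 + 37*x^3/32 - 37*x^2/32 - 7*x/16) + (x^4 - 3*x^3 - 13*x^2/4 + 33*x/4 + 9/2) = x^6/4 + 19*x^5/8 + 89*x^4/16 - 59*x^3/32 - 141*x^2/32 + 125*x/16 + 9/2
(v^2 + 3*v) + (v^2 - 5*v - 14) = 2*v^2 - 2*v - 14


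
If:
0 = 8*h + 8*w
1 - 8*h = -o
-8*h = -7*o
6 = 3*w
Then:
No Solution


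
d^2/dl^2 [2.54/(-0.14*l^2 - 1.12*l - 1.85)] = (0.099568*l^2 + 0.796544*l - 2.54*(0.28*l + 1.12)*(0.56*l + 2.24) + 1.31572)/(0.14*l^2 + 1.12*l + 1.85)^3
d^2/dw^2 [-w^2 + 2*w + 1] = -2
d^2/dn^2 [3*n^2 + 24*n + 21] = 6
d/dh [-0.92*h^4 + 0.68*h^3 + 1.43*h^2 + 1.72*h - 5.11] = -3.68*h^3 + 2.04*h^2 + 2.86*h + 1.72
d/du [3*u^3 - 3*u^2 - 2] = 3*u*(3*u - 2)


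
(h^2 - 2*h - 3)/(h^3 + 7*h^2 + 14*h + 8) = (h - 3)/(h^2 + 6*h + 8)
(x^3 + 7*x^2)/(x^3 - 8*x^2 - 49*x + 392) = x^2/(x^2 - 15*x + 56)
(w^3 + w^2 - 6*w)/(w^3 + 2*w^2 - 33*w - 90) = w*(w - 2)/(w^2 - w - 30)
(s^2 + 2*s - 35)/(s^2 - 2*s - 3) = (-s^2 - 2*s + 35)/(-s^2 + 2*s + 3)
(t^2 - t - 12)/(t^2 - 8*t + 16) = (t + 3)/(t - 4)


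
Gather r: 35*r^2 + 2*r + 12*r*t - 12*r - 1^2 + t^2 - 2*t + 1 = 35*r^2 + r*(12*t - 10) + t^2 - 2*t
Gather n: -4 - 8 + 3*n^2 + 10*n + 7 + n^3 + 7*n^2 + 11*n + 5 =n^3 + 10*n^2 + 21*n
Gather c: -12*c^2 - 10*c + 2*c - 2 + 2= -12*c^2 - 8*c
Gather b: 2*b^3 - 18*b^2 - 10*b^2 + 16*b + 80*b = 2*b^3 - 28*b^2 + 96*b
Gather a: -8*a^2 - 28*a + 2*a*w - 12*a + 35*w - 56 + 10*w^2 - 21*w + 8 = -8*a^2 + a*(2*w - 40) + 10*w^2 + 14*w - 48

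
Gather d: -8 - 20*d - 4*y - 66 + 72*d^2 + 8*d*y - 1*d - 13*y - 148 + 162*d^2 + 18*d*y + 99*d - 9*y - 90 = 234*d^2 + d*(26*y + 78) - 26*y - 312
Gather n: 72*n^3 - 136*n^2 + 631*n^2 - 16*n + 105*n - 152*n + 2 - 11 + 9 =72*n^3 + 495*n^2 - 63*n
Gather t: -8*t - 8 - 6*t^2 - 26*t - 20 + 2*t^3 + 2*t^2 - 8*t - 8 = 2*t^3 - 4*t^2 - 42*t - 36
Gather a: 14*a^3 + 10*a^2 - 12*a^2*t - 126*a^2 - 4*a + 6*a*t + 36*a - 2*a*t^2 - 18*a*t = 14*a^3 + a^2*(-12*t - 116) + a*(-2*t^2 - 12*t + 32)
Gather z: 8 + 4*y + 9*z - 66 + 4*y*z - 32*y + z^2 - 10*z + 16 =-28*y + z^2 + z*(4*y - 1) - 42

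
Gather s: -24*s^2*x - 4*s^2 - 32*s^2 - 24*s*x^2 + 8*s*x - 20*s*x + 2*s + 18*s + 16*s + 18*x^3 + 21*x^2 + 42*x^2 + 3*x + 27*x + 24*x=s^2*(-24*x - 36) + s*(-24*x^2 - 12*x + 36) + 18*x^3 + 63*x^2 + 54*x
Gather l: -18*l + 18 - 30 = -18*l - 12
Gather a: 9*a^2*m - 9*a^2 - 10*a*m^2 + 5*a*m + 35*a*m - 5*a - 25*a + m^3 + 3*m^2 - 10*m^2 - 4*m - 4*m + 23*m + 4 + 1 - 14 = a^2*(9*m - 9) + a*(-10*m^2 + 40*m - 30) + m^3 - 7*m^2 + 15*m - 9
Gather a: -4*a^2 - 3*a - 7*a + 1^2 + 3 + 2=-4*a^2 - 10*a + 6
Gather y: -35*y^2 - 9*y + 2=-35*y^2 - 9*y + 2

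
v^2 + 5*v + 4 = (v + 1)*(v + 4)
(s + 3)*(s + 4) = s^2 + 7*s + 12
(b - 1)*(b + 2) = b^2 + b - 2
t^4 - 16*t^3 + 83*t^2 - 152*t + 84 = (t - 7)*(t - 6)*(t - 2)*(t - 1)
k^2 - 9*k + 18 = (k - 6)*(k - 3)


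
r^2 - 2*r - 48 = (r - 8)*(r + 6)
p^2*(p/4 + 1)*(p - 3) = p^4/4 + p^3/4 - 3*p^2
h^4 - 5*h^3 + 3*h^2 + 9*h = h*(h - 3)^2*(h + 1)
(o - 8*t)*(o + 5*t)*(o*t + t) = o^3*t - 3*o^2*t^2 + o^2*t - 40*o*t^3 - 3*o*t^2 - 40*t^3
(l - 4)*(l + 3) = l^2 - l - 12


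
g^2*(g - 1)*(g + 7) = g^4 + 6*g^3 - 7*g^2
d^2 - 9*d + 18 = (d - 6)*(d - 3)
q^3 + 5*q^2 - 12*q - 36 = (q - 3)*(q + 2)*(q + 6)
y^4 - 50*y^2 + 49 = (y - 7)*(y - 1)*(y + 1)*(y + 7)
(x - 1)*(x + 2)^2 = x^3 + 3*x^2 - 4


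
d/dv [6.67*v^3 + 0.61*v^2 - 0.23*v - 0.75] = 20.01*v^2 + 1.22*v - 0.23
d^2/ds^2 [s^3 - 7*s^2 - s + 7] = 6*s - 14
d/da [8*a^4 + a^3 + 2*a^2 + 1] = a*(32*a^2 + 3*a + 4)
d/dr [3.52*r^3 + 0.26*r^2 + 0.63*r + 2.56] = 10.56*r^2 + 0.52*r + 0.63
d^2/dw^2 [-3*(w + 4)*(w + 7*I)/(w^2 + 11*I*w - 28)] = 24*(-1 + I)/(w^3 + 12*I*w^2 - 48*w - 64*I)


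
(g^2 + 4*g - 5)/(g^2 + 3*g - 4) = (g + 5)/(g + 4)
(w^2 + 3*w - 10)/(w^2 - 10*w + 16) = (w + 5)/(w - 8)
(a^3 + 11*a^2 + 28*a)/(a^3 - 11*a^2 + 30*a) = (a^2 + 11*a + 28)/(a^2 - 11*a + 30)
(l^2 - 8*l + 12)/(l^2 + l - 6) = (l - 6)/(l + 3)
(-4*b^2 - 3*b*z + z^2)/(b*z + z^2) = (-4*b + z)/z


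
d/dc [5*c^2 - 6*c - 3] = 10*c - 6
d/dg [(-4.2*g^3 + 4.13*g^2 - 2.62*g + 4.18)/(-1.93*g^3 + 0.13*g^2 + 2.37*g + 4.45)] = (7.4249*g^4 - 30.0212*g^3 - 21.7391*g^2 + 35.6702*g - 21.5656)/(3.7249*g^6 - 0.5018*g^5 - 9.1313*g^4 - 16.5608*g^3 + 6.7739*g^2 + 21.093*g + 19.8025)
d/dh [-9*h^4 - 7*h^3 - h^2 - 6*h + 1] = -36*h^3 - 21*h^2 - 2*h - 6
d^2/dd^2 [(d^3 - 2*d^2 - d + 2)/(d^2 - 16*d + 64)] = 6*(53*d - 46)/(d^4 - 32*d^3 + 384*d^2 - 2048*d + 4096)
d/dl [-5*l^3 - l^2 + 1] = l*(-15*l - 2)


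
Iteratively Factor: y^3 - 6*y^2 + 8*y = (y - 4)*(y^2 - 2*y) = y*(y - 4)*(y - 2)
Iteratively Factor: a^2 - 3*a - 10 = (a - 5)*(a + 2)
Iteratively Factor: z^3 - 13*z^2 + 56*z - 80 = (z - 5)*(z^2 - 8*z + 16) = (z - 5)*(z - 4)*(z - 4)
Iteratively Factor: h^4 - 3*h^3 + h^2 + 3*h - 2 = (h - 1)*(h^3 - 2*h^2 - h + 2) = (h - 1)^2*(h^2 - h - 2) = (h - 2)*(h - 1)^2*(h + 1)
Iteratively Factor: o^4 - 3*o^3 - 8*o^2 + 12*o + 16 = (o - 4)*(o^3 + o^2 - 4*o - 4) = (o - 4)*(o + 1)*(o^2 - 4) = (o - 4)*(o + 1)*(o + 2)*(o - 2)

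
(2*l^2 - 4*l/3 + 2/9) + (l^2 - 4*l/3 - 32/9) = 3*l^2 - 8*l/3 - 10/3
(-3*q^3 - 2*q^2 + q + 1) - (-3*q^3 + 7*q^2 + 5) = -9*q^2 + q - 4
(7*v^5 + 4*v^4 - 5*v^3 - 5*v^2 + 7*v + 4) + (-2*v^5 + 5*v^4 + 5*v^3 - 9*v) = 5*v^5 + 9*v^4 - 5*v^2 - 2*v + 4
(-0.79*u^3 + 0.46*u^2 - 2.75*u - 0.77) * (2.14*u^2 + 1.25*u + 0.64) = -1.6906*u^5 - 0.00309999999999999*u^4 - 5.8156*u^3 - 4.7909*u^2 - 2.7225*u - 0.4928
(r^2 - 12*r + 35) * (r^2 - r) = r^4 - 13*r^3 + 47*r^2 - 35*r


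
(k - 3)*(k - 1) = k^2 - 4*k + 3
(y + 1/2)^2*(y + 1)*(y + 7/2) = y^4 + 11*y^3/2 + 33*y^2/4 + 37*y/8 + 7/8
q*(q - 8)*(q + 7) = q^3 - q^2 - 56*q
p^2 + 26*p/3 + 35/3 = (p + 5/3)*(p + 7)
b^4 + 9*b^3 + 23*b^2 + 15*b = b*(b + 1)*(b + 3)*(b + 5)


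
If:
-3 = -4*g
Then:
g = 3/4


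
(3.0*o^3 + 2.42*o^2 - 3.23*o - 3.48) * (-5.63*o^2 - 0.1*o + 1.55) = -16.89*o^5 - 13.9246*o^4 + 22.5929*o^3 + 23.6664*o^2 - 4.6585*o - 5.394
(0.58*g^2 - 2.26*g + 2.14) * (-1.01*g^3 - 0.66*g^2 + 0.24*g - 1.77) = -0.5858*g^5 + 1.8998*g^4 - 0.5306*g^3 - 2.9814*g^2 + 4.5138*g - 3.7878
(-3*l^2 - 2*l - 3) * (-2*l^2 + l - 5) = 6*l^4 + l^3 + 19*l^2 + 7*l + 15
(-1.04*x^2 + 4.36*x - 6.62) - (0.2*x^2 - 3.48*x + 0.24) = -1.24*x^2 + 7.84*x - 6.86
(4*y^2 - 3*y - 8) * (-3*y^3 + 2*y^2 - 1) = -12*y^5 + 17*y^4 + 18*y^3 - 20*y^2 + 3*y + 8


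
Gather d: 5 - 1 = 4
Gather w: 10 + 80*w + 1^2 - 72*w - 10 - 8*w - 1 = 0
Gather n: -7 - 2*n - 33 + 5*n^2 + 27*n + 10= 5*n^2 + 25*n - 30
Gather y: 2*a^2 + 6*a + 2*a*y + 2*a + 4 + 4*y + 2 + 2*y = 2*a^2 + 8*a + y*(2*a + 6) + 6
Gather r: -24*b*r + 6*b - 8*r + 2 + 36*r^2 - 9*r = 6*b + 36*r^2 + r*(-24*b - 17) + 2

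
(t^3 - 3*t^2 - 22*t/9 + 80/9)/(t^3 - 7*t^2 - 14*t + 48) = (t^2 - t - 40/9)/(t^2 - 5*t - 24)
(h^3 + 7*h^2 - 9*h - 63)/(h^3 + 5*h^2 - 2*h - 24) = (h^2 + 4*h - 21)/(h^2 + 2*h - 8)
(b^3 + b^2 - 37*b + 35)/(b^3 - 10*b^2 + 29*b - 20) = (b + 7)/(b - 4)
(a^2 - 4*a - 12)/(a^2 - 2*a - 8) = (a - 6)/(a - 4)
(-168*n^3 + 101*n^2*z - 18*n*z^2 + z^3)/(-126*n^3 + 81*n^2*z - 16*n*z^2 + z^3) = (-8*n + z)/(-6*n + z)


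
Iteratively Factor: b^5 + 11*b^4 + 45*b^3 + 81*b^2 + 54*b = (b + 3)*(b^4 + 8*b^3 + 21*b^2 + 18*b) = (b + 3)^2*(b^3 + 5*b^2 + 6*b) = b*(b + 3)^2*(b^2 + 5*b + 6) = b*(b + 2)*(b + 3)^2*(b + 3)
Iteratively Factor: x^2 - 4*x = (x)*(x - 4)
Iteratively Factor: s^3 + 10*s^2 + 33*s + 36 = (s + 3)*(s^2 + 7*s + 12) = (s + 3)*(s + 4)*(s + 3)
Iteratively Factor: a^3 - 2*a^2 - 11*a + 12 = (a - 1)*(a^2 - a - 12) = (a - 4)*(a - 1)*(a + 3)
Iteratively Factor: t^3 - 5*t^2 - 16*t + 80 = (t + 4)*(t^2 - 9*t + 20) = (t - 5)*(t + 4)*(t - 4)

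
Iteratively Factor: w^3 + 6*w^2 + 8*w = (w)*(w^2 + 6*w + 8) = w*(w + 4)*(w + 2)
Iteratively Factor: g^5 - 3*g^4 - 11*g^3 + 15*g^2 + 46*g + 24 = (g - 4)*(g^4 + g^3 - 7*g^2 - 13*g - 6) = (g - 4)*(g + 1)*(g^3 - 7*g - 6) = (g - 4)*(g + 1)^2*(g^2 - g - 6) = (g - 4)*(g - 3)*(g + 1)^2*(g + 2)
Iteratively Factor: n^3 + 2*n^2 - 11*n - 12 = (n + 4)*(n^2 - 2*n - 3) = (n - 3)*(n + 4)*(n + 1)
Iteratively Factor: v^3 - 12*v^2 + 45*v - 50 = (v - 2)*(v^2 - 10*v + 25) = (v - 5)*(v - 2)*(v - 5)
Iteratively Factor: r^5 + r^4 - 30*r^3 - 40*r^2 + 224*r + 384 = (r + 4)*(r^4 - 3*r^3 - 18*r^2 + 32*r + 96) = (r + 2)*(r + 4)*(r^3 - 5*r^2 - 8*r + 48) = (r - 4)*(r + 2)*(r + 4)*(r^2 - r - 12) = (r - 4)*(r + 2)*(r + 3)*(r + 4)*(r - 4)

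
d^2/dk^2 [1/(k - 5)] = 2/(k - 5)^3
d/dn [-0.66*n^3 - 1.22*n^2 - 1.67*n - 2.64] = -1.98*n^2 - 2.44*n - 1.67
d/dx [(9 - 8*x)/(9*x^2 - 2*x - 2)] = 2*(36*x^2 - 81*x + 17)/(81*x^4 - 36*x^3 - 32*x^2 + 8*x + 4)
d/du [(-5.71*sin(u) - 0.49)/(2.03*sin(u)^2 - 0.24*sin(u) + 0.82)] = (11.5913*sin(u)^2 + 1.9894*sin(u) - 4.7998)*cos(u)/(4.1209*sin(u)^4 - 0.9744*sin(u)^3 + 3.3868*sin(u)^2 - 0.3936*sin(u) + 0.6724)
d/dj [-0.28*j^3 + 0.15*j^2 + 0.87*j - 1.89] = -0.84*j^2 + 0.3*j + 0.87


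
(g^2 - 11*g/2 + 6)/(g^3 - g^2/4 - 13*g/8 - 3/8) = 4*(g - 4)/(4*g^2 + 5*g + 1)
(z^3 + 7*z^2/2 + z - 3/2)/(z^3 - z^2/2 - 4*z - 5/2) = (2*z^2 + 5*z - 3)/(2*z^2 - 3*z - 5)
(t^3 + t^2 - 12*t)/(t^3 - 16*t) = (t - 3)/(t - 4)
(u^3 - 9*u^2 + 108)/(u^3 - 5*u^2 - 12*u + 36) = (u - 6)/(u - 2)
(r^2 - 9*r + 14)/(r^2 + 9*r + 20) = (r^2 - 9*r + 14)/(r^2 + 9*r + 20)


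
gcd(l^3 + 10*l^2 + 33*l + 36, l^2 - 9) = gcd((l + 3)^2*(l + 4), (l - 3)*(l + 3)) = l + 3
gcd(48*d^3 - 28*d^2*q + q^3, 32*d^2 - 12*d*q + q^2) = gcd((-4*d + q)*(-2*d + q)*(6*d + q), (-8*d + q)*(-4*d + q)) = -4*d + q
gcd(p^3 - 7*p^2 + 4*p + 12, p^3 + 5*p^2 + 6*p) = 1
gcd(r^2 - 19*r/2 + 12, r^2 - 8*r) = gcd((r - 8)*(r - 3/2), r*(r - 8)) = r - 8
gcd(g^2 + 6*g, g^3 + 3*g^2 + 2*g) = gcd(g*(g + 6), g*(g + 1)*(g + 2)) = g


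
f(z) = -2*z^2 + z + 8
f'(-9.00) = 37.00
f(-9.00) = -163.00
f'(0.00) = 1.00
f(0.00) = 8.00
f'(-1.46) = 6.84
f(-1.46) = 2.28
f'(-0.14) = 1.56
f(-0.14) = 7.82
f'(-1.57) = 7.28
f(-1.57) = 1.50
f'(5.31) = -20.24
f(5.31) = -43.08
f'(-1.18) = 5.72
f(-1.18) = 4.04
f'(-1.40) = 6.60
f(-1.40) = 2.68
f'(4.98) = -18.92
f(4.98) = -36.62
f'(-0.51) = 3.04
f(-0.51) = 6.97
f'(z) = 1 - 4*z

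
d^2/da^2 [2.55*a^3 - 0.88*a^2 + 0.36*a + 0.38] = 15.3*a - 1.76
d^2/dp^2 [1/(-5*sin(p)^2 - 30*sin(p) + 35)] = 2*(2*sin(p)^3 + 11*sin(p)^2 + 40*sin(p) + 43)/(5*(sin(p) - 1)^2*(sin(p) + 7)^3)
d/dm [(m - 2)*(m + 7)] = 2*m + 5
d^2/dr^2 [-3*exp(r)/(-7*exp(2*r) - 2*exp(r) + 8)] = (147*exp(4*r) - 42*exp(3*r) + 1008*exp(2*r) + 48*exp(r) + 192)*exp(r)/(343*exp(6*r) + 294*exp(5*r) - 1092*exp(4*r) - 664*exp(3*r) + 1248*exp(2*r) + 384*exp(r) - 512)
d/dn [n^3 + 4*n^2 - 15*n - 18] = 3*n^2 + 8*n - 15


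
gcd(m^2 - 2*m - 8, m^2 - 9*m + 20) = m - 4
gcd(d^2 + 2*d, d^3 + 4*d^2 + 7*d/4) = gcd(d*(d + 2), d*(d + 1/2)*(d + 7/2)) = d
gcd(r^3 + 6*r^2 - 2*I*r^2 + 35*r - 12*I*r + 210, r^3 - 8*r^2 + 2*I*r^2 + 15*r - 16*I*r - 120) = r + 5*I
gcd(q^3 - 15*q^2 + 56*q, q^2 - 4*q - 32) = q - 8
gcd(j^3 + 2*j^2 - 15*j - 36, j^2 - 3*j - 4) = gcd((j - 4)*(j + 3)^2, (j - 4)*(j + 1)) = j - 4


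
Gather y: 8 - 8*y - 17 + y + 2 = -7*y - 7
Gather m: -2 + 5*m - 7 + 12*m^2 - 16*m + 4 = 12*m^2 - 11*m - 5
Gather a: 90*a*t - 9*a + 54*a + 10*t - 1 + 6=a*(90*t + 45) + 10*t + 5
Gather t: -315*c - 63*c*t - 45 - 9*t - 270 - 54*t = -315*c + t*(-63*c - 63) - 315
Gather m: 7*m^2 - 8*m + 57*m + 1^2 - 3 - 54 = 7*m^2 + 49*m - 56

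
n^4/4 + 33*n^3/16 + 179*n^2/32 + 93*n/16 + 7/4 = (n/4 + 1)*(n + 1/2)*(n + 7/4)*(n + 2)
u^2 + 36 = (u - 6*I)*(u + 6*I)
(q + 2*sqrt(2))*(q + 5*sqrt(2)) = q^2 + 7*sqrt(2)*q + 20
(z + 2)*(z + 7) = z^2 + 9*z + 14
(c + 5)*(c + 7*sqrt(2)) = c^2 + 5*c + 7*sqrt(2)*c + 35*sqrt(2)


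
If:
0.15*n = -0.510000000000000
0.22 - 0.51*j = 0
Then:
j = 0.43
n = -3.40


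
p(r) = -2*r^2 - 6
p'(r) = -4*r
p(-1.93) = -13.45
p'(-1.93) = 7.72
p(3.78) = -34.58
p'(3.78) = -15.12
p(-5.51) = -66.72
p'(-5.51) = 22.04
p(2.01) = -14.08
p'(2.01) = -8.04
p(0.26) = -6.14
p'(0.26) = -1.04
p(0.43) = -6.37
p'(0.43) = -1.72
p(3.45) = -29.80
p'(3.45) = -13.80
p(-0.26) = -6.14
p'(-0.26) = 1.04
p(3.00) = -24.00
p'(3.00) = -12.00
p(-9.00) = -168.00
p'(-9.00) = 36.00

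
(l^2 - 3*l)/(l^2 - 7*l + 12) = l/(l - 4)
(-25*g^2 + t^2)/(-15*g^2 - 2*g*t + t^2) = (5*g + t)/(3*g + t)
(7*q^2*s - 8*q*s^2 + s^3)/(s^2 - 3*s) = (7*q^2 - 8*q*s + s^2)/(s - 3)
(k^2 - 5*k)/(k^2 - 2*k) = (k - 5)/(k - 2)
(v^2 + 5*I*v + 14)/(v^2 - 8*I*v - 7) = (v^2 + 5*I*v + 14)/(v^2 - 8*I*v - 7)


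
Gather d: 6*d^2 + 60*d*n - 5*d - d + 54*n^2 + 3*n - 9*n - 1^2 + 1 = 6*d^2 + d*(60*n - 6) + 54*n^2 - 6*n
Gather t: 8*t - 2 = 8*t - 2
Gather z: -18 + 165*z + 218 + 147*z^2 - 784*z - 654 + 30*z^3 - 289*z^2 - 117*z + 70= 30*z^3 - 142*z^2 - 736*z - 384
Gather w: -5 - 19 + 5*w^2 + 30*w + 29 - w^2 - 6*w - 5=4*w^2 + 24*w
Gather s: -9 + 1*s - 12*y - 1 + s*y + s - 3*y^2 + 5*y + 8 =s*(y + 2) - 3*y^2 - 7*y - 2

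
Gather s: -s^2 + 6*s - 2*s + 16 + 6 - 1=-s^2 + 4*s + 21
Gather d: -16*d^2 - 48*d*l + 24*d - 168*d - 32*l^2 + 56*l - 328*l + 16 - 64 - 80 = -16*d^2 + d*(-48*l - 144) - 32*l^2 - 272*l - 128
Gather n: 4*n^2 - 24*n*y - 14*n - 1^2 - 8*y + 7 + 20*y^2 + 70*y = 4*n^2 + n*(-24*y - 14) + 20*y^2 + 62*y + 6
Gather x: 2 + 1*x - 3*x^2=-3*x^2 + x + 2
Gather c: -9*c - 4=-9*c - 4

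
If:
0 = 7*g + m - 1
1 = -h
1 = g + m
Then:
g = 0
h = -1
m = 1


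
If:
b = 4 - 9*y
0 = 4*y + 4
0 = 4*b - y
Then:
No Solution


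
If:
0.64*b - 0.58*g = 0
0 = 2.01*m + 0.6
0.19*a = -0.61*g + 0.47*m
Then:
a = -3.21052631578947*g - 0.738413197172035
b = 0.90625*g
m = -0.30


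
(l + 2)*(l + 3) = l^2 + 5*l + 6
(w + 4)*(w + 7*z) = w^2 + 7*w*z + 4*w + 28*z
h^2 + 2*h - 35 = (h - 5)*(h + 7)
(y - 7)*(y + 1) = y^2 - 6*y - 7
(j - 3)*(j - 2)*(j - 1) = j^3 - 6*j^2 + 11*j - 6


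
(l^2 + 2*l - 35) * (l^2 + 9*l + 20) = l^4 + 11*l^3 + 3*l^2 - 275*l - 700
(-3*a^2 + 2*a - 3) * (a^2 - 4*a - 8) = -3*a^4 + 14*a^3 + 13*a^2 - 4*a + 24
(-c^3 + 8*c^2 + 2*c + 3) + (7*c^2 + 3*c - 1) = -c^3 + 15*c^2 + 5*c + 2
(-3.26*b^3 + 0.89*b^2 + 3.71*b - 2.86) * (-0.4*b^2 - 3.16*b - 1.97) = 1.304*b^5 + 9.9456*b^4 + 2.1258*b^3 - 12.3329*b^2 + 1.7289*b + 5.6342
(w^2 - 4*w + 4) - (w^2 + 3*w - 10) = 14 - 7*w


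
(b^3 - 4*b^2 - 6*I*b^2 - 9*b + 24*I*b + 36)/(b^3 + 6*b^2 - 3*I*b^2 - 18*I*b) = (b^2 - b*(4 + 3*I) + 12*I)/(b*(b + 6))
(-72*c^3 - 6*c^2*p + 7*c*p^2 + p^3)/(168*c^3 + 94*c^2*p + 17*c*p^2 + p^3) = (-3*c + p)/(7*c + p)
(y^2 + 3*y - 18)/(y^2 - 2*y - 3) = (y + 6)/(y + 1)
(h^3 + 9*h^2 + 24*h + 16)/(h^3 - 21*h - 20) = (h + 4)/(h - 5)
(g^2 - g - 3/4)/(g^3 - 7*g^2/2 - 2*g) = (g - 3/2)/(g*(g - 4))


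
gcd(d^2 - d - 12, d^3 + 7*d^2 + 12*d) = d + 3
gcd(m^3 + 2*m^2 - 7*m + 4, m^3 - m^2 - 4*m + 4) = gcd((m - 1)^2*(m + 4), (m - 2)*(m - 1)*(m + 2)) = m - 1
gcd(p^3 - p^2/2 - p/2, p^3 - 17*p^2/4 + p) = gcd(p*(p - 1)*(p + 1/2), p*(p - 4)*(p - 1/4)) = p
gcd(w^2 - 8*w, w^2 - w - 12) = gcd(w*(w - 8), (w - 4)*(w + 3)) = 1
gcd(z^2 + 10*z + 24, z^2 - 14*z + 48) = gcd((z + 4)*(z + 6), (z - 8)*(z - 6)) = 1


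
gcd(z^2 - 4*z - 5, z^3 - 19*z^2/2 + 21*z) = 1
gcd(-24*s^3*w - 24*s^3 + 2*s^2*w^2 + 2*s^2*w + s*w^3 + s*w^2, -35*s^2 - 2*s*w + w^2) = 1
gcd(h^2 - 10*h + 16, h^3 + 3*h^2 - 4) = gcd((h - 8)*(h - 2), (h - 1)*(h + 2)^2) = 1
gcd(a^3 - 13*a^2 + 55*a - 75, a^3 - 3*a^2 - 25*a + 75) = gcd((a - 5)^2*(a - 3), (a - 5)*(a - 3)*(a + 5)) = a^2 - 8*a + 15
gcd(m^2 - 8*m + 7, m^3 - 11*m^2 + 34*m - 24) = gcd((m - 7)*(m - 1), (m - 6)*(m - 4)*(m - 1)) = m - 1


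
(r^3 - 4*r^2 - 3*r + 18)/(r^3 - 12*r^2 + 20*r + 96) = (r^2 - 6*r + 9)/(r^2 - 14*r + 48)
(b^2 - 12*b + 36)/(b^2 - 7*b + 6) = (b - 6)/(b - 1)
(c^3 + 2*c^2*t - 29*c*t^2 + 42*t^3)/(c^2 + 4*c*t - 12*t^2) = (c^2 + 4*c*t - 21*t^2)/(c + 6*t)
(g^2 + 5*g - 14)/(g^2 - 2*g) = (g + 7)/g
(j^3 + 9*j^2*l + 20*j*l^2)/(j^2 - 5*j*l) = (j^2 + 9*j*l + 20*l^2)/(j - 5*l)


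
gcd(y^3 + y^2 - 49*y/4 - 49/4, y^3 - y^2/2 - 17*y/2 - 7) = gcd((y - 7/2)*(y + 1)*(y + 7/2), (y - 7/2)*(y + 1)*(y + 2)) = y^2 - 5*y/2 - 7/2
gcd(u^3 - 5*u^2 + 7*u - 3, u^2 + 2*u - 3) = u - 1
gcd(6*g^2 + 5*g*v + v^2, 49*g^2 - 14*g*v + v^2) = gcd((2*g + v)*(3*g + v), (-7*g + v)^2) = 1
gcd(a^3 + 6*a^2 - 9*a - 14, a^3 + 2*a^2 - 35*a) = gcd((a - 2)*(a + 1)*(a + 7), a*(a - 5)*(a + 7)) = a + 7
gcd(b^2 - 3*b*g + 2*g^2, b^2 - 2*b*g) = b - 2*g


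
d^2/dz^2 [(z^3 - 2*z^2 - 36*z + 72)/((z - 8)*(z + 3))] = 6*(z^3 + 144*z^2 - 648*z + 2232)/(z^6 - 15*z^5 + 3*z^4 + 595*z^3 - 72*z^2 - 8640*z - 13824)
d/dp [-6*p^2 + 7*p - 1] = 7 - 12*p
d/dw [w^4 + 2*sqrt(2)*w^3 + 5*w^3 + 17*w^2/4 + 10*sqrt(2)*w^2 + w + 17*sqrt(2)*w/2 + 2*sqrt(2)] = 4*w^3 + 6*sqrt(2)*w^2 + 15*w^2 + 17*w/2 + 20*sqrt(2)*w + 1 + 17*sqrt(2)/2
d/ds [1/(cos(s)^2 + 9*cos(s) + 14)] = (2*cos(s) + 9)*sin(s)/(cos(s)^2 + 9*cos(s) + 14)^2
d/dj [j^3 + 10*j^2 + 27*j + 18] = 3*j^2 + 20*j + 27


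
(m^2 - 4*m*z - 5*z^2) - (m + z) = m^2 - 4*m*z - m - 5*z^2 - z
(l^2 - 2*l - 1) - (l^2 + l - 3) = 2 - 3*l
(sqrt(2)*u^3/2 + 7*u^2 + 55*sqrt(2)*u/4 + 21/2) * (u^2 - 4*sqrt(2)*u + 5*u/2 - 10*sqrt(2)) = sqrt(2)*u^5/2 + 5*sqrt(2)*u^4/4 + 3*u^4 - 57*sqrt(2)*u^3/4 + 15*u^3/2 - 199*u^2/2 - 285*sqrt(2)*u^2/8 - 995*u/4 - 42*sqrt(2)*u - 105*sqrt(2)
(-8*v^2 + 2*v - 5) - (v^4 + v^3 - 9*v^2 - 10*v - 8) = -v^4 - v^3 + v^2 + 12*v + 3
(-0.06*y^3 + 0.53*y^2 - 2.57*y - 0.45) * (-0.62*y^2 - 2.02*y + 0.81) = 0.0372*y^5 - 0.2074*y^4 + 0.4742*y^3 + 5.8997*y^2 - 1.1727*y - 0.3645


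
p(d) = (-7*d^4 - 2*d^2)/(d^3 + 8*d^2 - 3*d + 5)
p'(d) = (-28*d^3 - 4*d)/(d^3 + 8*d^2 - 3*d + 5) + (-7*d^4 - 2*d^2)*(-3*d^2 - 16*d + 3)/(d^3 + 8*d^2 - 3*d + 5)^2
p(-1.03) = -0.65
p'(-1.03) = 1.56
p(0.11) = -0.01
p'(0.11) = -0.10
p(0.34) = -0.07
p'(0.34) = -0.46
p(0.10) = -0.00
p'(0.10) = -0.09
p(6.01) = -18.67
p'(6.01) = -4.75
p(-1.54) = -1.77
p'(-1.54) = 2.89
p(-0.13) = -0.01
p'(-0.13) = 0.10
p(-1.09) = -0.74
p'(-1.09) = 1.70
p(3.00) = -6.16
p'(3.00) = -3.42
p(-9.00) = 940.59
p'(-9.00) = 1425.49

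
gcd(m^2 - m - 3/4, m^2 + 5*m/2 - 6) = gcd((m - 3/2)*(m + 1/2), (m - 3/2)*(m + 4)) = m - 3/2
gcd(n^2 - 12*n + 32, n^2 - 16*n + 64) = n - 8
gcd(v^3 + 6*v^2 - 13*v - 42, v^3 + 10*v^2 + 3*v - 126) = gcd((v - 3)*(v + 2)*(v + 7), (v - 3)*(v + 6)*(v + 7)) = v^2 + 4*v - 21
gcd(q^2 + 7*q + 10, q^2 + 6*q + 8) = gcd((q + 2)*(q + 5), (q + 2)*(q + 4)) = q + 2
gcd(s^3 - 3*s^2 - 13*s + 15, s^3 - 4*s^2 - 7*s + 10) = s^2 - 6*s + 5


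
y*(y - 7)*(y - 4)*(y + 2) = y^4 - 9*y^3 + 6*y^2 + 56*y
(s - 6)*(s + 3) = s^2 - 3*s - 18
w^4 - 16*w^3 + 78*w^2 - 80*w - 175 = (w - 7)*(w - 5)^2*(w + 1)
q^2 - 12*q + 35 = (q - 7)*(q - 5)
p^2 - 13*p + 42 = (p - 7)*(p - 6)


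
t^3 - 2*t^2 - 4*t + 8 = (t - 2)^2*(t + 2)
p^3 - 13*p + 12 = (p - 3)*(p - 1)*(p + 4)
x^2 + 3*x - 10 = (x - 2)*(x + 5)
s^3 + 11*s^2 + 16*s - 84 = (s - 2)*(s + 6)*(s + 7)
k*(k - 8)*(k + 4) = k^3 - 4*k^2 - 32*k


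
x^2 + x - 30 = (x - 5)*(x + 6)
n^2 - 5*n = n*(n - 5)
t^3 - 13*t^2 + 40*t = t*(t - 8)*(t - 5)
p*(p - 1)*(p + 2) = p^3 + p^2 - 2*p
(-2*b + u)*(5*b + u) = -10*b^2 + 3*b*u + u^2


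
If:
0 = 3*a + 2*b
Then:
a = -2*b/3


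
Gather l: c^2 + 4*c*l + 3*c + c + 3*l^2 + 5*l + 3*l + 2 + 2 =c^2 + 4*c + 3*l^2 + l*(4*c + 8) + 4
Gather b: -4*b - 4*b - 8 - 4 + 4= -8*b - 8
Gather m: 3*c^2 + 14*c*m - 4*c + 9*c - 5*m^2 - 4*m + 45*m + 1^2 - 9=3*c^2 + 5*c - 5*m^2 + m*(14*c + 41) - 8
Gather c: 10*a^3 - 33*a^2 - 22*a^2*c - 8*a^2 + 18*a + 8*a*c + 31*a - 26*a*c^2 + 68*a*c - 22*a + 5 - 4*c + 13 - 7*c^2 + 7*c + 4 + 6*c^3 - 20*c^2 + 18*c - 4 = 10*a^3 - 41*a^2 + 27*a + 6*c^3 + c^2*(-26*a - 27) + c*(-22*a^2 + 76*a + 21) + 18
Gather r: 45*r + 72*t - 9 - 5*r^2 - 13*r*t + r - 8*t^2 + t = -5*r^2 + r*(46 - 13*t) - 8*t^2 + 73*t - 9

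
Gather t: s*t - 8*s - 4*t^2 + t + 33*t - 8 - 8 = -8*s - 4*t^2 + t*(s + 34) - 16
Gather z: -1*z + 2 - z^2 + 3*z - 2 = -z^2 + 2*z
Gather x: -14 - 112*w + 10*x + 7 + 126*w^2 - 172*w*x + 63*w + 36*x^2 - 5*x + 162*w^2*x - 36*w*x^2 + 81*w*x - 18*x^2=126*w^2 - 49*w + x^2*(18 - 36*w) + x*(162*w^2 - 91*w + 5) - 7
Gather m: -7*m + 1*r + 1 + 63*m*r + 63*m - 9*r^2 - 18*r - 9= m*(63*r + 56) - 9*r^2 - 17*r - 8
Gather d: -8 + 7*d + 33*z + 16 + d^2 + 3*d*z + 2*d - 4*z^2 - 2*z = d^2 + d*(3*z + 9) - 4*z^2 + 31*z + 8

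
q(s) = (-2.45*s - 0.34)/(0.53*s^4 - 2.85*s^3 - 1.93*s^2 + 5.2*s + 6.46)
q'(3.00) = -0.15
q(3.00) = 0.26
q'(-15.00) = 0.00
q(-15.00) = 0.00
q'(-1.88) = 0.41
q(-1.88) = 0.28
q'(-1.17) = 0.51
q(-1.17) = 0.77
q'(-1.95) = 0.36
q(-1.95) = 0.25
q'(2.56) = -0.38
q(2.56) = 0.37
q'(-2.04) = 0.30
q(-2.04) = 0.22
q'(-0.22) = -0.51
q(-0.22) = 0.04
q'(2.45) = -0.51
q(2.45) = 0.42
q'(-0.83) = -1.21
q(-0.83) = 0.63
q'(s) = (-2.45*s - 0.34)*(-2.12*s^3 + 8.55*s^2 + 3.86*s - 5.2)/(0.53*s^4 - 2.85*s^3 - 1.93*s^2 + 5.2*s + 6.46)^2 - 2.45/(0.53*s^4 - 2.85*s^3 - 1.93*s^2 + 5.2*s + 6.46)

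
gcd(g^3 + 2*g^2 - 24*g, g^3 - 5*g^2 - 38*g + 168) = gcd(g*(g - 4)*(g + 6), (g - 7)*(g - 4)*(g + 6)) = g^2 + 2*g - 24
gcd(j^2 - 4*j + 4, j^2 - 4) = j - 2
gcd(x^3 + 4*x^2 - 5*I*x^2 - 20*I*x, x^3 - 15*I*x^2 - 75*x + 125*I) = x - 5*I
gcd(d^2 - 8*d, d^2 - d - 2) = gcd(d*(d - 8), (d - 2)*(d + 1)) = 1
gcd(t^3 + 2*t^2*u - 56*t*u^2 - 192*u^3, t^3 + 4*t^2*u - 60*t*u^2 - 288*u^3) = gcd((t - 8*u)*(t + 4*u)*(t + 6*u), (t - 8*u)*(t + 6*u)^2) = t^2 - 2*t*u - 48*u^2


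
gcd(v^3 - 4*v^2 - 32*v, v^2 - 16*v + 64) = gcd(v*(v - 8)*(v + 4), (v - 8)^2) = v - 8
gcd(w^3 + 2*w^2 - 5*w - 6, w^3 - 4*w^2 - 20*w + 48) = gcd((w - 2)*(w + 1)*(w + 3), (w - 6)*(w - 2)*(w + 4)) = w - 2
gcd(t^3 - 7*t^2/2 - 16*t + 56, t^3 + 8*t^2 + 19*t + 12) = t + 4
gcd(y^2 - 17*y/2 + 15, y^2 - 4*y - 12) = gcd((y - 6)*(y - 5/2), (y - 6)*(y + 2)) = y - 6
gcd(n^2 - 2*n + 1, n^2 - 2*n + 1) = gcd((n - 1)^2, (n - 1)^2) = n^2 - 2*n + 1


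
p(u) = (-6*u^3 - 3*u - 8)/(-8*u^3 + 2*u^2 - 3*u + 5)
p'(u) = (-18*u^2 - 3)/(-8*u^3 + 2*u^2 - 3*u + 5) + (24*u^2 - 4*u + 3)*(-6*u^3 - 3*u - 8)/(-8*u^3 + 2*u^2 - 3*u + 5)^2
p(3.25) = 0.87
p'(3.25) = -0.07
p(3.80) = 0.84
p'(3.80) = -0.04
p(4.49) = 0.82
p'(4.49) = -0.02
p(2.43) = 0.96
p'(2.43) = -0.20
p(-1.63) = 0.46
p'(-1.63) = -0.34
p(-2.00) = 0.55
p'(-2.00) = -0.19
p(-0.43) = -0.85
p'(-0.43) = -1.94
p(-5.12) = 0.71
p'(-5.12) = -0.01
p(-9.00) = 0.73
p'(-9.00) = 0.00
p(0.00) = -1.60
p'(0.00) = -1.56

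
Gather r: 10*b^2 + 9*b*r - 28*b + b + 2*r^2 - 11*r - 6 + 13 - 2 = 10*b^2 - 27*b + 2*r^2 + r*(9*b - 11) + 5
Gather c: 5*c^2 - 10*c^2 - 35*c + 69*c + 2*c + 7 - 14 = -5*c^2 + 36*c - 7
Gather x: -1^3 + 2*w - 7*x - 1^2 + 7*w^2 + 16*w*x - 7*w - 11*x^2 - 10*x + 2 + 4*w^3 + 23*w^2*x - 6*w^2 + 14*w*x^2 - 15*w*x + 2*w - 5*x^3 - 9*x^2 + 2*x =4*w^3 + w^2 - 3*w - 5*x^3 + x^2*(14*w - 20) + x*(23*w^2 + w - 15)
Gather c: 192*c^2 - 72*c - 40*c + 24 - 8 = 192*c^2 - 112*c + 16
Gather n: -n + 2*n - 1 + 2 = n + 1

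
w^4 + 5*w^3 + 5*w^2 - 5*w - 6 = (w - 1)*(w + 1)*(w + 2)*(w + 3)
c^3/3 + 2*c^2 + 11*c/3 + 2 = (c/3 + 1)*(c + 1)*(c + 2)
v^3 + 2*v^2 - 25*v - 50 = (v - 5)*(v + 2)*(v + 5)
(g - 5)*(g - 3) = g^2 - 8*g + 15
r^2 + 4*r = r*(r + 4)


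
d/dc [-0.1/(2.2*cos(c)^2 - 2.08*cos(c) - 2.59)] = (0.208 - 0.44*cos(c))*sin(c)/(-2.2*cos(c)^2 + 2.08*cos(c) + 2.59)^2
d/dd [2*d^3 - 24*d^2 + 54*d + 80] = 6*d^2 - 48*d + 54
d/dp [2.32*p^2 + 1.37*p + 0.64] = 4.64*p + 1.37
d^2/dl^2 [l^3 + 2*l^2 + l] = 6*l + 4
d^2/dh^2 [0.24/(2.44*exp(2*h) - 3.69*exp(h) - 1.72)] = ((0.8856 - 2.3424*exp(h))*(-2.44*exp(2*h) + 3.69*exp(h) + 1.72) - 0.24*(4.88*exp(h) - 3.69)*(9.76*exp(h) - 7.38)*exp(h))*exp(h)/(-2.44*exp(2*h) + 3.69*exp(h) + 1.72)^3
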